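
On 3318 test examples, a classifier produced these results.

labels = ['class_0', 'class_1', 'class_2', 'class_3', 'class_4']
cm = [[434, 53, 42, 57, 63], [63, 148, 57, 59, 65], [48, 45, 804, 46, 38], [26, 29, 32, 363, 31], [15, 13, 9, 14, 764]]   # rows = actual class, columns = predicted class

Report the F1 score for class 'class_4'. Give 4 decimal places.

0.8604

One-vs-rest for 'class_4': TP = diagonal; FP = other classes predicted 'class_4'; FN = 'class_4' predicted as other.
F1 score = 2·TP/(2·TP+FP+FN).
class_4: TP=764, FP=63+65+38+31=197, FN=15+13+9+14=51 → 1528/1776 = 0.86036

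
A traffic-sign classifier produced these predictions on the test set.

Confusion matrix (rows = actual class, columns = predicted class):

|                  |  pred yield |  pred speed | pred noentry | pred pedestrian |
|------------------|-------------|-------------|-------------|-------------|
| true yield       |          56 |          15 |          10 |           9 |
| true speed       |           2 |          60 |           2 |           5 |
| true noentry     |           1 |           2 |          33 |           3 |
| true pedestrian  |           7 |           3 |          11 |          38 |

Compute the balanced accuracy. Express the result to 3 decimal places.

Balanced accuracy = mean of per-class recall.
  yield: recall = 56/90 = 0.6222
  speed: recall = 60/69 = 0.8696
  noentry: recall = 33/39 = 0.8462
  pedestrian: recall = 38/59 = 0.6441
Mean = (0.6222 + 0.8696 + 0.8462 + 0.6441) / 4 = 0.746

0.746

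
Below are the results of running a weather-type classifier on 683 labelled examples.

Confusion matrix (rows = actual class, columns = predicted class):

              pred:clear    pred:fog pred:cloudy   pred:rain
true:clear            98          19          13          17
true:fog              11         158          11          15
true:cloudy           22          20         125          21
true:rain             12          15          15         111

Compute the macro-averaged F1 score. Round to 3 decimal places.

0.716

Per-class F1 score (2·TP/(2·TP+FP+FN)):
  clear: TP=98, FP=11+22+12=45, FN=19+13+17=49 → 196/290 = 0.6759
  fog: TP=158, FP=19+20+15=54, FN=11+11+15=37 → 316/407 = 0.7764
  cloudy: TP=125, FP=13+11+15=39, FN=22+20+21=63 → 250/352 = 0.7102
  rain: TP=111, FP=17+15+21=53, FN=12+15+15=42 → 222/317 = 0.7003
Macro-F1 score = mean = (0.6759 + 0.7764 + 0.7102 + 0.7003) / 4 = 0.716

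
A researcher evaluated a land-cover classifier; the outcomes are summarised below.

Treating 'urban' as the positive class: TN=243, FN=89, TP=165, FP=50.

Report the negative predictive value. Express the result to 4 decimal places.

0.7319

NPV = TN/(TN+FN) = 243/(243+89) = 0.7319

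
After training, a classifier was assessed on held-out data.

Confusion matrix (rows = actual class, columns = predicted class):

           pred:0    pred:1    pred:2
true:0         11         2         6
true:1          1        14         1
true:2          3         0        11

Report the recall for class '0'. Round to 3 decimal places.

Treat '0' as positive and all other classes as negative.
recall = TP/(TP+FN).
0: TP=11, FN=2+6=8 → 11/19 = 0.5789

0.579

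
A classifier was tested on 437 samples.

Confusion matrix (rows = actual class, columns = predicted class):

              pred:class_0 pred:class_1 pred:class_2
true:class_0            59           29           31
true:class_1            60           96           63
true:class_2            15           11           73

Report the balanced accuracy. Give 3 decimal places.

0.557

Balanced accuracy = mean of per-class recall.
  class_0: recall = 59/119 = 0.4958
  class_1: recall = 96/219 = 0.4384
  class_2: recall = 73/99 = 0.7374
Mean = (0.4958 + 0.4384 + 0.7374) / 3 = 0.557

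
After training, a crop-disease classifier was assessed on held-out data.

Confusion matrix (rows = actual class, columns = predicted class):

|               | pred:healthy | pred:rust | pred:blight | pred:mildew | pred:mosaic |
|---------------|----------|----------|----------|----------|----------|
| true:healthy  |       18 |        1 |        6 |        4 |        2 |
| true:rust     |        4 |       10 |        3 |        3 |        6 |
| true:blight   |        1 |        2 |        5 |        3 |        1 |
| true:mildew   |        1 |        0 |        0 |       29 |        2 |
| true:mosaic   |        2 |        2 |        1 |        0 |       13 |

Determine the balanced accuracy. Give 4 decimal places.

0.6021

Balanced accuracy = mean of per-class recall.
  healthy: recall = 18/31 = 0.58065
  rust: recall = 10/26 = 0.38462
  blight: recall = 5/12 = 0.41667
  mildew: recall = 29/32 = 0.90625
  mosaic: recall = 13/18 = 0.72222
Mean = (0.58065 + 0.38462 + 0.41667 + 0.90625 + 0.72222) / 5 = 0.6021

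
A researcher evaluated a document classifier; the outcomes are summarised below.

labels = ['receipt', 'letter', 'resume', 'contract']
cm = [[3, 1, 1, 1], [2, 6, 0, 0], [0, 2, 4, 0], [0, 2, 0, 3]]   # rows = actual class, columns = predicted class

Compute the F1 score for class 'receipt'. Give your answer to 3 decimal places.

0.545

One-vs-rest for 'receipt': TP = diagonal; FP = other classes predicted 'receipt'; FN = 'receipt' predicted as other.
F1 score = 2·TP/(2·TP+FP+FN).
receipt: TP=3, FP=2+0+0=2, FN=1+1+1=3 → 6/11 = 0.5455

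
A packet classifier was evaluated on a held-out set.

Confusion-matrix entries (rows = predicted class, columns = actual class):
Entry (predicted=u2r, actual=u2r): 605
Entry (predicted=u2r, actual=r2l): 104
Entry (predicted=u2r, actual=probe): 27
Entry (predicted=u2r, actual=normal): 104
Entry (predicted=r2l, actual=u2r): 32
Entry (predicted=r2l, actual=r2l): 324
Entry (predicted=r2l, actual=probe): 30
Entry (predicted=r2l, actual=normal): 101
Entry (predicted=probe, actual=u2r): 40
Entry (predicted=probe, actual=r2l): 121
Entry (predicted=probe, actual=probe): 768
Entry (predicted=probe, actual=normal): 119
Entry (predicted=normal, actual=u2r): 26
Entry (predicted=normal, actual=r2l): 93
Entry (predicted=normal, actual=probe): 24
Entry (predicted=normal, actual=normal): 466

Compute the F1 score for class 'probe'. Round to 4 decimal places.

F1 score = 2·TP/(2·TP+FP+FN).
probe: TP=768, FP=40+121+119=280, FN=27+30+24=81 → 1536/1897 = 0.80970

0.8097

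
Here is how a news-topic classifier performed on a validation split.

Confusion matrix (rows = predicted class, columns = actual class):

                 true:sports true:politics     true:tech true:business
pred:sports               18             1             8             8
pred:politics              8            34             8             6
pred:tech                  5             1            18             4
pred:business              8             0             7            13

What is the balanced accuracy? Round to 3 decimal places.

0.566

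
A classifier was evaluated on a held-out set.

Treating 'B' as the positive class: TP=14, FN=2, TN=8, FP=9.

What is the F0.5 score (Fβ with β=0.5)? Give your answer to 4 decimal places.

Fβ = (1+β²)·TP / ((1+β²)·TP + β²·FN + FP), with β²=1/4
= 1.25·14 / (1.25·14 + 0.25·2 + 9) = 0.6481

0.6481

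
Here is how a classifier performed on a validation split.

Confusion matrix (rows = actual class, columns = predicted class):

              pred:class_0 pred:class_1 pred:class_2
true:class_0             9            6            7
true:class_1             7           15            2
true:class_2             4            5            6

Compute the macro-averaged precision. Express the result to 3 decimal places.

0.476

Per-class precision (TP/(TP+FP)):
  class_0: TP=9, FP=7+4=11 → 9/20 = 0.4500
  class_1: TP=15, FP=6+5=11 → 15/26 = 0.5769
  class_2: TP=6, FP=7+2=9 → 6/15 = 0.4000
Macro-precision = mean = (0.4500 + 0.5769 + 0.4000) / 3 = 0.476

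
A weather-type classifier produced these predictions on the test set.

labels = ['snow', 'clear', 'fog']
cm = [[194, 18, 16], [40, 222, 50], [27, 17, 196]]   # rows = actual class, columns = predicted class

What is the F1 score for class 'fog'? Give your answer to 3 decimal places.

0.781

F1 score = 2·TP/(2·TP+FP+FN).
fog: TP=196, FP=16+50=66, FN=27+17=44 → 392/502 = 0.7809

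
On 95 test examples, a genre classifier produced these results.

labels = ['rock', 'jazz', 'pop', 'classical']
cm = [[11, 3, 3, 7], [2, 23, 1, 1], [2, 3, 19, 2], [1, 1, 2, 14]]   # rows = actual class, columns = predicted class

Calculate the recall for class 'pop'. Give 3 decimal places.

recall = TP/(TP+FN).
pop: TP=19, FN=2+3+2=7 → 19/26 = 0.7308

0.731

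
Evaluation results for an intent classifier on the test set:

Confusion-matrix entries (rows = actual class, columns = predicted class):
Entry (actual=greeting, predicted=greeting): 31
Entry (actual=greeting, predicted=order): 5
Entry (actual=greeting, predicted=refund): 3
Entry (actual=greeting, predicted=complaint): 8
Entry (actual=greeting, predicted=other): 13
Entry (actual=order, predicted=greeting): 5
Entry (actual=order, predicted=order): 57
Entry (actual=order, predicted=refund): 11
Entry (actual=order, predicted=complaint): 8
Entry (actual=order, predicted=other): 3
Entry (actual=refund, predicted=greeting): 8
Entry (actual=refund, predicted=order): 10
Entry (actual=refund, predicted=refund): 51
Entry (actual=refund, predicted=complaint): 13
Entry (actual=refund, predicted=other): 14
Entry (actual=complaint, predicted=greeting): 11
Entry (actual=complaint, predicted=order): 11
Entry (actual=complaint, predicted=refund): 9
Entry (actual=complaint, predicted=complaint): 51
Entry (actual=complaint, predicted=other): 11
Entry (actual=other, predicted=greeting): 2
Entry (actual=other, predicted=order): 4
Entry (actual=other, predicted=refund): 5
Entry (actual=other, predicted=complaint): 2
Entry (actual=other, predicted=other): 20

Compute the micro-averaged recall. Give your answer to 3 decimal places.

0.574

Micro-averaging pools counts across classes: ΣTP=210, ΣFP=156, ΣFN=156.
Micro-recall = TP/(TP+FN) on pooled counts = 0.574 (equals overall accuracy in single-label multiclass).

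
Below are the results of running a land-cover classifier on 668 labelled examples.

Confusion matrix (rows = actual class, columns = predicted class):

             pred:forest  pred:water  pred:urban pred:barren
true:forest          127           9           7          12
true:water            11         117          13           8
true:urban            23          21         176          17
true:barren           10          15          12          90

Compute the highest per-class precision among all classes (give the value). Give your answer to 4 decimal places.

Per-class precision (TP/(TP+FP)):
  forest: TP=127, FP=11+23+10=44 → 127/171 = 0.74269
  water: TP=117, FP=9+21+15=45 → 117/162 = 0.72222
  urban: TP=176, FP=7+13+12=32 → 176/208 = 0.84615
  barren: TP=90, FP=12+8+17=37 → 90/127 = 0.70866
Highest is class 'urban' with precision = 0.8462.

0.8462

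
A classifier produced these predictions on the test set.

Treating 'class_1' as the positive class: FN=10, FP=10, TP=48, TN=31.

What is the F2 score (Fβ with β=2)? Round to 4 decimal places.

0.8276

Fβ = (1+β²)·TP / ((1+β²)·TP + β²·FN + FP), with β²=4
= 5·48 / (5·48 + 4·10 + 10) = 0.8276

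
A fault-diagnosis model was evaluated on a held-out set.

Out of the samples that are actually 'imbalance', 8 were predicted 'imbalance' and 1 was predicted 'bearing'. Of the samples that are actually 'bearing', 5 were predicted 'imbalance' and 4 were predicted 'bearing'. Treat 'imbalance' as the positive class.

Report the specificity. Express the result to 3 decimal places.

0.444

Specificity = TN/(TN+FP) = 4/(4+5) = 0.444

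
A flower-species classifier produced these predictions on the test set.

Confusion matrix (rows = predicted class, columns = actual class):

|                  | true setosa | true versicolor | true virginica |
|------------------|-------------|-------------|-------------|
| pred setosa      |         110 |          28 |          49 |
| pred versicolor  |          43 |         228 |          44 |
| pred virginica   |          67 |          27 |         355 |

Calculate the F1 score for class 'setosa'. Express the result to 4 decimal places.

Treat 'setosa' as positive and all other classes as negative.
F1 score = 2·TP/(2·TP+FP+FN).
setosa: TP=110, FP=28+49=77, FN=43+67=110 → 220/407 = 0.54054

0.5405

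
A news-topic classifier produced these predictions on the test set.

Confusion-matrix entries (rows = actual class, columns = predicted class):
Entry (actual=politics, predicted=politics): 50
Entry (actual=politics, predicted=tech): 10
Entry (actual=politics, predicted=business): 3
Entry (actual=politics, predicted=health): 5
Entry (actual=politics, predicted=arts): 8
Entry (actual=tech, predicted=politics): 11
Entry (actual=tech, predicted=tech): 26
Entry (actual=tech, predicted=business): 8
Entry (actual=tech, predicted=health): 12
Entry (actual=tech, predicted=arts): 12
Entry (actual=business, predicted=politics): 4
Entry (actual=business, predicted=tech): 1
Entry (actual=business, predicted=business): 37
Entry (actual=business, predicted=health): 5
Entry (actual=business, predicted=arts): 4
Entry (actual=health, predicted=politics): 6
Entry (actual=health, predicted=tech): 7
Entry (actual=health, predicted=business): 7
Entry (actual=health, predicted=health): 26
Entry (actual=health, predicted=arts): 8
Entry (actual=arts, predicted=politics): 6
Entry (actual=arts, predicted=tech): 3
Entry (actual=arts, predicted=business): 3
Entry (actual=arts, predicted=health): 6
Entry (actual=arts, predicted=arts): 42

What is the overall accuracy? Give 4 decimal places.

Accuracy = trace / total = (50+26+37+26+42=181) / 310 = 181/310 = 0.5839

0.5839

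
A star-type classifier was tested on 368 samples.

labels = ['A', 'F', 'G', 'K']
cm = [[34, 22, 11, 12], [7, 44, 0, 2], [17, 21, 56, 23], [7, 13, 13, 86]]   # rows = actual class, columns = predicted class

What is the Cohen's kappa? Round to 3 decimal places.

0.461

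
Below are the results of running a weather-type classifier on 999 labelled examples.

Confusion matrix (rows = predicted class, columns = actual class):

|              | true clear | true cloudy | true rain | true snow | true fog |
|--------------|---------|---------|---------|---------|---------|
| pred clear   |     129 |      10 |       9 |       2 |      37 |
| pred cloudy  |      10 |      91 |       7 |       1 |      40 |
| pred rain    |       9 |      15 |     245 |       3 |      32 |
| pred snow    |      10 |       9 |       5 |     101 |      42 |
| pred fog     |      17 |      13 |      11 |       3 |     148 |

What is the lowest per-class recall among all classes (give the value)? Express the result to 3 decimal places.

Per-class recall (TP/(TP+FN)):
  clear: TP=129, FN=10+9+10+17=46 → 129/175 = 0.7371
  cloudy: TP=91, FN=10+15+9+13=47 → 91/138 = 0.6594
  rain: TP=245, FN=9+7+5+11=32 → 245/277 = 0.8845
  snow: TP=101, FN=2+1+3+3=9 → 101/110 = 0.9182
  fog: TP=148, FN=37+40+32+42=151 → 148/299 = 0.4950
Lowest is class 'fog' with recall = 0.495.

0.495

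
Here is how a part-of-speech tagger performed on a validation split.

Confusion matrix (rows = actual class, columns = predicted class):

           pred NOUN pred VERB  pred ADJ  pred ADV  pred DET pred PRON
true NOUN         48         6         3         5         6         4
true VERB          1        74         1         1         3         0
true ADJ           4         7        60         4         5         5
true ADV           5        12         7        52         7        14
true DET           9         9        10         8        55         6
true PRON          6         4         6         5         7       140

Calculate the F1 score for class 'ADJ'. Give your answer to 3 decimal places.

0.698

Take TP from the diagonal, FP from the rest of the 'ADJ' prediction marginal, FN from the rest of the 'ADJ' actual marginal.
F1 score = 2·TP/(2·TP+FP+FN).
ADJ: TP=60, FP=3+1+7+10+6=27, FN=4+7+4+5+5=25 → 120/172 = 0.6977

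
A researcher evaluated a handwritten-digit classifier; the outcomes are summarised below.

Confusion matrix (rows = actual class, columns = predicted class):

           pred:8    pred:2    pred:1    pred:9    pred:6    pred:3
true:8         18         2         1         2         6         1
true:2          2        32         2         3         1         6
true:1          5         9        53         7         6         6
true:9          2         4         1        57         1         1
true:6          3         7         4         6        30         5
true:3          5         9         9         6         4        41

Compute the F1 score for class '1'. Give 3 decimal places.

0.679

F1 score = 2·TP/(2·TP+FP+FN).
1: TP=53, FP=1+2+1+4+9=17, FN=5+9+7+6+6=33 → 106/156 = 0.6795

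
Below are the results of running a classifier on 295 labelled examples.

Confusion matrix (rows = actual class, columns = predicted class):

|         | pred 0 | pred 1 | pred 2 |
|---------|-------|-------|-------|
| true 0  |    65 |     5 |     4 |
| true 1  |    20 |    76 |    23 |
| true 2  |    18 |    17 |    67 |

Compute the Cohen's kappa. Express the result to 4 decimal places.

0.5587

Observed agreement pₒ = trace/N = 208/295 = 0.70508
Expected agreement pₑ = Σ (rowᵢ·colᵢ)/N² = (74·103 + 119·98 + 102·94)/295² = 0.33177
κ = (pₒ − pₑ)/(1 − pₑ) = (0.70508 − 0.33177)/(1 − 0.33177) = 0.5587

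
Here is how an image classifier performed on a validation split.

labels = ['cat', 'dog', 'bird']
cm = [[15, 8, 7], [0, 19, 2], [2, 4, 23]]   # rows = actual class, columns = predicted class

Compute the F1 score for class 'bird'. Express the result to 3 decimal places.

0.754

F1 score = 2·TP/(2·TP+FP+FN).
bird: TP=23, FP=7+2=9, FN=2+4=6 → 46/61 = 0.7541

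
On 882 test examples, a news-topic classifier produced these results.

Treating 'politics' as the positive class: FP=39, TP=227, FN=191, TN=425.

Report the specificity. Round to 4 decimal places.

0.9159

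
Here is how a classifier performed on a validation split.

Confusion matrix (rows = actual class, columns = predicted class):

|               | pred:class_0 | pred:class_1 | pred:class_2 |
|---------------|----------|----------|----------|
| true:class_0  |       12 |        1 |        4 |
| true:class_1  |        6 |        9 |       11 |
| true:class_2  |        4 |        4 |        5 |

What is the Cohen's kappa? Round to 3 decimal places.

0.214

Observed agreement pₒ = trace/N = 26/56 = 0.4643
Expected agreement pₑ = Σ (rowᵢ·colᵢ)/N² = (17·22 + 26·14 + 13·20)/56² = 0.3182
κ = (pₒ − pₑ)/(1 − pₑ) = (0.4643 − 0.3182)/(1 − 0.3182) = 0.214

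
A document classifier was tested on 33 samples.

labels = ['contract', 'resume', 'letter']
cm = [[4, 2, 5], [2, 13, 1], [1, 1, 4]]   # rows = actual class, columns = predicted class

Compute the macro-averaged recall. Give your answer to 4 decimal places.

0.6143

Per-class recall (TP/(TP+FN)):
  contract: TP=4, FN=2+5=7 → 4/11 = 0.36364
  resume: TP=13, FN=2+1=3 → 13/16 = 0.81250
  letter: TP=4, FN=1+1=2 → 4/6 = 0.66667
Macro-recall = mean = (0.36364 + 0.81250 + 0.66667) / 3 = 0.6143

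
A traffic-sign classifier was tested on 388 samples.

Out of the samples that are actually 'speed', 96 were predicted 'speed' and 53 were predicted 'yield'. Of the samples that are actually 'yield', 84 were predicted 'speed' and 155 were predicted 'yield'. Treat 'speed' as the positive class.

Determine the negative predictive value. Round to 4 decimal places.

NPV = TN/(TN+FN) = 155/(155+53) = 0.7452

0.7452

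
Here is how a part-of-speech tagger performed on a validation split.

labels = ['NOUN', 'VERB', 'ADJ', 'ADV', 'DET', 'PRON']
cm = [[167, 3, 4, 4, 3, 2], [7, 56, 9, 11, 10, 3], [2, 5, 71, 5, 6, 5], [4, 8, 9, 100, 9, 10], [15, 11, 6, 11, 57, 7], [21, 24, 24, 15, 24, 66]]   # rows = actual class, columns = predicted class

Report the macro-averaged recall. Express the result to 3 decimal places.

0.646

Per-class recall (TP/(TP+FN)):
  NOUN: TP=167, FN=3+4+4+3+2=16 → 167/183 = 0.9126
  VERB: TP=56, FN=7+9+11+10+3=40 → 56/96 = 0.5833
  ADJ: TP=71, FN=2+5+5+6+5=23 → 71/94 = 0.7553
  ADV: TP=100, FN=4+8+9+9+10=40 → 100/140 = 0.7143
  DET: TP=57, FN=15+11+6+11+7=50 → 57/107 = 0.5327
  PRON: TP=66, FN=21+24+24+15+24=108 → 66/174 = 0.3793
Macro-recall = mean = (0.9126 + 0.5833 + 0.7553 + 0.7143 + 0.5327 + 0.3793) / 6 = 0.646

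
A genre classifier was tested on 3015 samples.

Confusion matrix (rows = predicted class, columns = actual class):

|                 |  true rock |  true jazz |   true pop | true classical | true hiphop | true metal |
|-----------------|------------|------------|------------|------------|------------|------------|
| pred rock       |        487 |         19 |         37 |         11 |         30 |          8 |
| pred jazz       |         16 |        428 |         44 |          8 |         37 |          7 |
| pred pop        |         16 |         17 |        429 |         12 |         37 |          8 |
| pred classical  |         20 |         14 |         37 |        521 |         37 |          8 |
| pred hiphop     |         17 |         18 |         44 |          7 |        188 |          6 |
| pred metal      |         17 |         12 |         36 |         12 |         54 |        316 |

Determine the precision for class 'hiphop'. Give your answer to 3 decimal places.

Treat 'hiphop' as positive and all other classes as negative.
precision = TP/(TP+FP).
hiphop: TP=188, FP=17+18+44+7+6=92 → 188/280 = 0.6714

0.671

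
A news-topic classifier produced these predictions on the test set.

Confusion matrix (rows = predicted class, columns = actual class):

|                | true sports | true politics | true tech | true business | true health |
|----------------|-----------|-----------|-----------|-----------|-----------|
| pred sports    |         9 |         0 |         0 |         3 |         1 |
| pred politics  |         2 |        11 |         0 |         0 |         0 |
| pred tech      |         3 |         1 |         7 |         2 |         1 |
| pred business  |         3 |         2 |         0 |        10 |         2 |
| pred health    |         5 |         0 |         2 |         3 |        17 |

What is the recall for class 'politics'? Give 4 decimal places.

0.7857

Take TP from the diagonal, FP from the rest of the 'politics' prediction marginal, FN from the rest of the 'politics' actual marginal.
recall = TP/(TP+FN).
politics: TP=11, FN=0+1+2+0=3 → 11/14 = 0.78571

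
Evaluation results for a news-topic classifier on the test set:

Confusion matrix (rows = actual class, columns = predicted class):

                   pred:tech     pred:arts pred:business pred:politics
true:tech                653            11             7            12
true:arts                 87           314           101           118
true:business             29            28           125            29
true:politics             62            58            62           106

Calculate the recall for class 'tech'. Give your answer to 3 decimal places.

0.956

Treat 'tech' as positive and all other classes as negative.
recall = TP/(TP+FN).
tech: TP=653, FN=11+7+12=30 → 653/683 = 0.9561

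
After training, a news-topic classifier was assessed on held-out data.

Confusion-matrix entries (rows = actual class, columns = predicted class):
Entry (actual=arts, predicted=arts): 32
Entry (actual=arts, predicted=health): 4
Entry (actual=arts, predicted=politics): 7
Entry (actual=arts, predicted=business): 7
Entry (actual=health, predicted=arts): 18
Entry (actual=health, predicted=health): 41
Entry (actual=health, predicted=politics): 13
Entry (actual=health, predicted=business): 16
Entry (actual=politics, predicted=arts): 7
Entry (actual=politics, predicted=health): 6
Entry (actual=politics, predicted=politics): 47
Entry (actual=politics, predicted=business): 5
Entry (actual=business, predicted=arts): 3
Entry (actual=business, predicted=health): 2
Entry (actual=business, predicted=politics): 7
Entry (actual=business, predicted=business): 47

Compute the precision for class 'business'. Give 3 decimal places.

0.627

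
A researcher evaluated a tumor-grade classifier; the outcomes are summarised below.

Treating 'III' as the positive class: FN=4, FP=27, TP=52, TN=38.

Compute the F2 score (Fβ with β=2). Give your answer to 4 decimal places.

0.8581

Fβ = (1+β²)·TP / ((1+β²)·TP + β²·FN + FP), with β²=4
= 5·52 / (5·52 + 4·4 + 27) = 0.8581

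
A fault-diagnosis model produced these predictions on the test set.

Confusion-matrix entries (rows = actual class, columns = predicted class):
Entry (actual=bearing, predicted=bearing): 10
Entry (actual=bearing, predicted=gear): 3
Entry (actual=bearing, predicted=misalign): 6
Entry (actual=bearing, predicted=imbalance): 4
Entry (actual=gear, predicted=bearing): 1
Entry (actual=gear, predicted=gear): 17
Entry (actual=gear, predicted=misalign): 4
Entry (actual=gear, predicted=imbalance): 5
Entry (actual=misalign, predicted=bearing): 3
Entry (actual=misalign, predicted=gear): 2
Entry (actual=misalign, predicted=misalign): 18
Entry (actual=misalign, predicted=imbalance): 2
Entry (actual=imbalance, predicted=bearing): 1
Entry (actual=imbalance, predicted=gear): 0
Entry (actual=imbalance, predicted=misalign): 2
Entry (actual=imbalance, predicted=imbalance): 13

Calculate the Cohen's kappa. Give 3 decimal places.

Observed agreement pₒ = trace/N = 58/91 = 0.6374
Expected agreement pₑ = Σ (rowᵢ·colᵢ)/N² = (23·15 + 27·22 + 25·30 + 16·24)/91² = 0.2503
κ = (pₒ − pₑ)/(1 − pₑ) = (0.6374 − 0.2503)/(1 − 0.2503) = 0.516

0.516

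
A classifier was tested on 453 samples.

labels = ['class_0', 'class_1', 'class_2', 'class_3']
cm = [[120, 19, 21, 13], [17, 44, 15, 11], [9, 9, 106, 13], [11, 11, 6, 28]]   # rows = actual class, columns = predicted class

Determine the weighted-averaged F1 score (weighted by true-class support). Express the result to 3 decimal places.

Per-class F1 score (2·TP/(2·TP+FP+FN)):
  class_0: TP=120, FP=17+9+11=37, FN=19+21+13=53 → 240/330 = 0.7273
  class_1: TP=44, FP=19+9+11=39, FN=17+15+11=43 → 88/170 = 0.5176
  class_2: TP=106, FP=21+15+6=42, FN=9+9+13=31 → 212/285 = 0.7439
  class_3: TP=28, FP=13+11+13=37, FN=11+11+6=28 → 56/121 = 0.4628
Weighted-F1 score = Σ (supportᵢ/N)·F1 scoreᵢ with N=453: (173/453)·0.7273 + (87/453)·0.5176 + (137/453)·0.7439 + (56/453)·0.4628 = 0.659

0.659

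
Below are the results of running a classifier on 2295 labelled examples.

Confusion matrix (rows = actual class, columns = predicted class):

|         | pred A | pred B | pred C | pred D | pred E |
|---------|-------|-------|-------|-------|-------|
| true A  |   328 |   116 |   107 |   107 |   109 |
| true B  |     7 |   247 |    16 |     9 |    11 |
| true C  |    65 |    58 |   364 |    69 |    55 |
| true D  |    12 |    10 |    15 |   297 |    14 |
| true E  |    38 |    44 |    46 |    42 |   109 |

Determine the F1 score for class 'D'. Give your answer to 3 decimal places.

Treat 'D' as positive and all other classes as negative.
F1 score = 2·TP/(2·TP+FP+FN).
D: TP=297, FP=107+9+69+42=227, FN=12+10+15+14=51 → 594/872 = 0.6812

0.681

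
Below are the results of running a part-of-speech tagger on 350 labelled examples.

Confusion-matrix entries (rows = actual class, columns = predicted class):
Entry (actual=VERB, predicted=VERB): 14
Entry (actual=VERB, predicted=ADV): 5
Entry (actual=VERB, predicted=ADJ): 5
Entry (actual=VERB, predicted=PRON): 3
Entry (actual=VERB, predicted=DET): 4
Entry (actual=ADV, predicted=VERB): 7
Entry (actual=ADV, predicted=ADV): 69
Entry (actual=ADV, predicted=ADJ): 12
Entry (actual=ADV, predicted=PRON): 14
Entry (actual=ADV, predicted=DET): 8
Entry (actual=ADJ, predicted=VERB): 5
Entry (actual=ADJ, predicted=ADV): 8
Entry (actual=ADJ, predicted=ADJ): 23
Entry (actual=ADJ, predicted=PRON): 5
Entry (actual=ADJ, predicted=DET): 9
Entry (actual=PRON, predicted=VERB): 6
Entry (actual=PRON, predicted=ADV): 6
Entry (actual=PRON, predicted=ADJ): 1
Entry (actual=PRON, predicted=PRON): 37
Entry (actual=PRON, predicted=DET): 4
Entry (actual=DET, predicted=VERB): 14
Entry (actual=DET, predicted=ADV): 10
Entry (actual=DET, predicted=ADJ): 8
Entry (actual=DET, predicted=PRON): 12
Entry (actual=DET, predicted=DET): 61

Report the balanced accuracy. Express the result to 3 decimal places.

Balanced accuracy = mean of per-class recall.
  VERB: recall = 14/31 = 0.4516
  ADV: recall = 69/110 = 0.6273
  ADJ: recall = 23/50 = 0.4600
  PRON: recall = 37/54 = 0.6852
  DET: recall = 61/105 = 0.5810
Mean = (0.4516 + 0.6273 + 0.4600 + 0.6852 + 0.5810) / 5 = 0.561

0.561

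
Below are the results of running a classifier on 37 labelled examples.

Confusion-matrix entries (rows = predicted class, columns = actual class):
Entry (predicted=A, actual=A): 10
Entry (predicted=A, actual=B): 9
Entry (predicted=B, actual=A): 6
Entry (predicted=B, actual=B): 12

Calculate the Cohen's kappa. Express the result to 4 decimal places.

0.1921

Observed agreement pₒ = trace/N = 22/37 = 0.59459
Expected agreement pₑ = Σ (rowᵢ·colᵢ)/N² = (16·19 + 21·18)/37² = 0.49817
κ = (pₒ − pₑ)/(1 − pₑ) = (0.59459 − 0.49817)/(1 − 0.49817) = 0.1921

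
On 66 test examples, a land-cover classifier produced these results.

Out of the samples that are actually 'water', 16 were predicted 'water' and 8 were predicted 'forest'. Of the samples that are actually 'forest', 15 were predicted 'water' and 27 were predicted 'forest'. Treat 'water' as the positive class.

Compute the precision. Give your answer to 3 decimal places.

0.516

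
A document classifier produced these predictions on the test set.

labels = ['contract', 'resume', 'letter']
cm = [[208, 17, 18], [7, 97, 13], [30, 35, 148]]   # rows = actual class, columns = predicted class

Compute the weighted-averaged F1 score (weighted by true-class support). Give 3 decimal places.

0.791

Per-class F1 score (2·TP/(2·TP+FP+FN)):
  contract: TP=208, FP=7+30=37, FN=17+18=35 → 416/488 = 0.8525
  resume: TP=97, FP=17+35=52, FN=7+13=20 → 194/266 = 0.7293
  letter: TP=148, FP=18+13=31, FN=30+35=65 → 296/392 = 0.7551
Weighted-F1 score = Σ (supportᵢ/N)·F1 scoreᵢ with N=573: (243/573)·0.8525 + (117/573)·0.7293 + (213/573)·0.7551 = 0.791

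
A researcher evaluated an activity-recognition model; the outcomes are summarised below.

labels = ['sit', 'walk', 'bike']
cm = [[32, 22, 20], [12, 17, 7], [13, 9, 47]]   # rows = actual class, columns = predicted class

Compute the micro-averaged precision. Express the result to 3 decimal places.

0.536

Micro-averaging pools counts across classes: ΣTP=96, ΣFP=83, ΣFN=83.
Micro-precision = TP/(TP+FP) on pooled counts = 0.536 (equals overall accuracy in single-label multiclass).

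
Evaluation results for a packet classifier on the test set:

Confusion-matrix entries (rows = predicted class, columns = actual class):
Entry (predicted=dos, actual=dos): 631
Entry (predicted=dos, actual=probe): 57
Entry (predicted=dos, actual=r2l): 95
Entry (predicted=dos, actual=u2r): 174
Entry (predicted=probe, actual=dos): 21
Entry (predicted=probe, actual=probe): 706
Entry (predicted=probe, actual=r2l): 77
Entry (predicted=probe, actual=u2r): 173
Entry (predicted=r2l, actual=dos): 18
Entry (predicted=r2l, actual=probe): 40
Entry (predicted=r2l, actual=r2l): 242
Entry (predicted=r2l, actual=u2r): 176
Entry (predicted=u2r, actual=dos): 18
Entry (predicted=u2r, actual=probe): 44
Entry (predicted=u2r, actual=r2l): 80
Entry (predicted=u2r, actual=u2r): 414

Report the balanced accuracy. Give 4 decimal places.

Balanced accuracy = mean of per-class recall.
  dos: recall = 631/688 = 0.91715
  probe: recall = 706/847 = 0.83353
  r2l: recall = 242/494 = 0.48988
  u2r: recall = 414/937 = 0.44184
Mean = (0.91715 + 0.83353 + 0.48988 + 0.44184) / 4 = 0.6706

0.6706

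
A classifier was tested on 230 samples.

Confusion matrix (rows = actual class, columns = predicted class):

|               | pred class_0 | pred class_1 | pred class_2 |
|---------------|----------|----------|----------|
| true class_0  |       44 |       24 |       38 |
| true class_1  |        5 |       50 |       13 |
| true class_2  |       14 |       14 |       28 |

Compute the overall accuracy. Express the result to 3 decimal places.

Accuracy = trace / total = (44+50+28=122) / 230 = 122/230 = 0.530

0.530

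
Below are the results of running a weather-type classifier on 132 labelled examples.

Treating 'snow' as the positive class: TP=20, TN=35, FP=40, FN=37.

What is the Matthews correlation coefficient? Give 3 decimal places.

-0.182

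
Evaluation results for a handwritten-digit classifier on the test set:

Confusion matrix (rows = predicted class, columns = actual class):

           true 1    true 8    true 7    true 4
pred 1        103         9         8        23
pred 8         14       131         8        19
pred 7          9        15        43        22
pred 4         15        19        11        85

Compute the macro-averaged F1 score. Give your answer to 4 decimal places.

Per-class F1 score (2·TP/(2·TP+FP+FN)):
  1: TP=103, FP=9+8+23=40, FN=14+9+15=38 → 206/284 = 0.72535
  8: TP=131, FP=14+8+19=41, FN=9+15+19=43 → 262/346 = 0.75723
  7: TP=43, FP=9+15+22=46, FN=8+8+11=27 → 86/159 = 0.54088
  4: TP=85, FP=15+19+11=45, FN=23+19+22=64 → 170/279 = 0.60932
Macro-F1 score = mean = (0.72535 + 0.75723 + 0.54088 + 0.60932) / 4 = 0.6582

0.6582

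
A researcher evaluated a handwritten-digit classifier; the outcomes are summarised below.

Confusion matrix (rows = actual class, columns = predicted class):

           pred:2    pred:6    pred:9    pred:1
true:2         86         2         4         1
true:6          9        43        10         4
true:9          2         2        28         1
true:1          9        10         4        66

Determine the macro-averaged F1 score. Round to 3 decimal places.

0.773

Per-class F1 score (2·TP/(2·TP+FP+FN)):
  2: TP=86, FP=9+2+9=20, FN=2+4+1=7 → 172/199 = 0.8643
  6: TP=43, FP=2+2+10=14, FN=9+10+4=23 → 86/123 = 0.6992
  9: TP=28, FP=4+10+4=18, FN=2+2+1=5 → 56/79 = 0.7089
  1: TP=66, FP=1+4+1=6, FN=9+10+4=23 → 132/161 = 0.8199
Macro-F1 score = mean = (0.8643 + 0.6992 + 0.7089 + 0.8199) / 4 = 0.773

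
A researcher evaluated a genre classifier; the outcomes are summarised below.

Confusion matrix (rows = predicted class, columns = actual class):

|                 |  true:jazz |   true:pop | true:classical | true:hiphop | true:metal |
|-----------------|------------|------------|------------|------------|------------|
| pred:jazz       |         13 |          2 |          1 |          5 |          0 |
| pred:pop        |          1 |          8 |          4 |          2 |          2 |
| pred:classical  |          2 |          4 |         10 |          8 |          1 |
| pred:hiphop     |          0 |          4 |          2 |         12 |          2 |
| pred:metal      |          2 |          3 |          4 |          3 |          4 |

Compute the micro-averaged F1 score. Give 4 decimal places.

0.4747

Micro-averaging pools counts across classes: ΣTP=47, ΣFP=52, ΣFN=52.
Micro-F1 score = 2·TP/(2·TP+FP+FN) on pooled counts = 0.4747 (equals overall accuracy in single-label multiclass).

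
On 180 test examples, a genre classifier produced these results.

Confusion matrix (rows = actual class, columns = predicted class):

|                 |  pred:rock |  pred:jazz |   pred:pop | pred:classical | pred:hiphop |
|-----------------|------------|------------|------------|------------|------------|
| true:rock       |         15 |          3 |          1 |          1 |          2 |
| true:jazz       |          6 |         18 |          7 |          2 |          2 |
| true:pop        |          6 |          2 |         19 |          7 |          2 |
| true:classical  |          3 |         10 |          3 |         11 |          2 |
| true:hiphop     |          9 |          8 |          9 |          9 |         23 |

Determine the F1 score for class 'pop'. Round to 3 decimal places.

0.507

F1 score = 2·TP/(2·TP+FP+FN).
pop: TP=19, FP=1+7+3+9=20, FN=6+2+7+2=17 → 38/75 = 0.5067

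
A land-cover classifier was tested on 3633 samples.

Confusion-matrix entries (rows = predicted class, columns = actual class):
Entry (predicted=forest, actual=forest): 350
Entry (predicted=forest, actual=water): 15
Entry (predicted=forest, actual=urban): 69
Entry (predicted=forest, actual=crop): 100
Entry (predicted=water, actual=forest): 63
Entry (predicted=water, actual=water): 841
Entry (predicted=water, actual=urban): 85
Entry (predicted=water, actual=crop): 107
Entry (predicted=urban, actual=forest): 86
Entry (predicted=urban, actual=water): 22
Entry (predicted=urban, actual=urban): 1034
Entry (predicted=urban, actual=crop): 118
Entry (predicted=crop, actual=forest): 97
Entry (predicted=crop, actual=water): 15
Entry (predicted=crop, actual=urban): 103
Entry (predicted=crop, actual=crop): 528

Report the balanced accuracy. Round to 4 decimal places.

Balanced accuracy = mean of per-class recall.
  forest: recall = 350/596 = 0.58725
  water: recall = 841/893 = 0.94177
  urban: recall = 1034/1291 = 0.80093
  crop: recall = 528/853 = 0.61899
Mean = (0.58725 + 0.94177 + 0.80093 + 0.61899) / 4 = 0.7372

0.7372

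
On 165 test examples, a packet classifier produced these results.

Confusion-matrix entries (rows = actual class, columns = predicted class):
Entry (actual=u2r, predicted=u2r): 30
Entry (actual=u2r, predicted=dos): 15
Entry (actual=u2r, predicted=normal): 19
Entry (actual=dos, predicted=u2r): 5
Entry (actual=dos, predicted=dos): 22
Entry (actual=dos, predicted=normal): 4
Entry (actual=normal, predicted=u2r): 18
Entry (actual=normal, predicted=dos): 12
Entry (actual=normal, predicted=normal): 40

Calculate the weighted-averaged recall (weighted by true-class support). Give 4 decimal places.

Per-class recall (TP/(TP+FN)):
  u2r: TP=30, FN=15+19=34 → 30/64 = 0.46875
  dos: TP=22, FN=5+4=9 → 22/31 = 0.70968
  normal: TP=40, FN=18+12=30 → 40/70 = 0.57143
Weighted-recall = Σ (supportᵢ/N)·recallᵢ with N=165: (64/165)·0.46875 + (31/165)·0.70968 + (70/165)·0.57143 = 0.5576

0.5576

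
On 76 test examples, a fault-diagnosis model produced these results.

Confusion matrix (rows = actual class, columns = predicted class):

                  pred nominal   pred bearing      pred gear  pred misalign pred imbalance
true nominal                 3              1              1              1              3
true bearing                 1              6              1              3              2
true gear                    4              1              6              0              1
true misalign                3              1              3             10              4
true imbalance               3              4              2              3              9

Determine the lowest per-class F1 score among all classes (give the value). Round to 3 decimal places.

0.261

Per-class F1 score (2·TP/(2·TP+FP+FN)):
  nominal: TP=3, FP=1+4+3+3=11, FN=1+1+1+3=6 → 6/23 = 0.2609
  bearing: TP=6, FP=1+1+1+4=7, FN=1+1+3+2=7 → 12/26 = 0.4615
  gear: TP=6, FP=1+1+3+2=7, FN=4+1+0+1=6 → 12/25 = 0.4800
  misalign: TP=10, FP=1+3+0+3=7, FN=3+1+3+4=11 → 20/38 = 0.5263
  imbalance: TP=9, FP=3+2+1+4=10, FN=3+4+2+3=12 → 18/40 = 0.4500
Lowest is class 'nominal' with F1 score = 0.261.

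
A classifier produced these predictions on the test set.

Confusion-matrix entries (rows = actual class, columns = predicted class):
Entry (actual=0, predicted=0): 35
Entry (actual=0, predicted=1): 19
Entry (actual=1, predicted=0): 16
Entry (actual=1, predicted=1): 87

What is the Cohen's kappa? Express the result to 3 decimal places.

Observed agreement pₒ = trace/N = 122/157 = 0.7771
Expected agreement pₑ = Σ (rowᵢ·colᵢ)/N² = (54·51 + 103·106)/157² = 0.5547
κ = (pₒ − pₑ)/(1 − pₑ) = (0.7771 − 0.5547)/(1 − 0.5547) = 0.499

0.499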